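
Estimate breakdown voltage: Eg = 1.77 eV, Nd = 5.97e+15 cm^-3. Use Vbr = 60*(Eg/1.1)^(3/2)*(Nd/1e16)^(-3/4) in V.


Step 1: Eg/1.1 = 1.77/1.1 = 1.609091
Step 2: (Eg/1.1)^1.5 = 1.609091^1.5 = 2.041131
Step 3: (Nd/1e16)^(-0.75) = (0.597)^(-0.75) = 1.472378
Step 4: Vbr = 60 * 2.041131 * 1.472378 = 180.3 V

180.3


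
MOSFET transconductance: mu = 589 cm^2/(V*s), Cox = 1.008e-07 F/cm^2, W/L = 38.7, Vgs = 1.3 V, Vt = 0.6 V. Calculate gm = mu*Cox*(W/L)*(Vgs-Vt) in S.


Step 1: Vov = Vgs - Vt = 1.3 - 0.6 = 0.7 V
Step 2: gm = mu * Cox * (W/L) * Vov
Step 3: gm = 589 * 1.008e-07 * 38.7 * 0.7 = 1.61e-03 S

1.61e-03


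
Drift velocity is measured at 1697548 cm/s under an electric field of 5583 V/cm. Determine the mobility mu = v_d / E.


Step 1: mu = v_d / E
Step 2: mu = 1697548 / 5583
Step 3: mu = 304.06 cm^2/(V*s)

304.06


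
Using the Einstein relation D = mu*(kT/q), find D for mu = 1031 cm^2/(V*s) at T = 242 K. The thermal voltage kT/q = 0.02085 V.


Step 1: D = mu * (kT/q)
Step 2: D = 1031 * 0.02085
Step 3: D = 21.5 cm^2/s

21.5


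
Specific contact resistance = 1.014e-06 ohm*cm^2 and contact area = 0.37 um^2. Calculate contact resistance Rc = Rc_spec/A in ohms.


Step 1: Convert area to cm^2: 0.37 um^2 = 3.7000e-09 cm^2
Step 2: Rc = Rc_spec / A = 1.014e-06 / 3.7000e-09
Step 3: Rc = 2.74e+02 ohms

2.74e+02


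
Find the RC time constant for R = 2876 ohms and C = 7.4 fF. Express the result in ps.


Step 1: tau = R * C
Step 2: tau = 2876 * 7.4 fF = 2876 * 7.4e-15 F
Step 3: tau = 2.12824e-11 s = 21.2824 ps

21.2824


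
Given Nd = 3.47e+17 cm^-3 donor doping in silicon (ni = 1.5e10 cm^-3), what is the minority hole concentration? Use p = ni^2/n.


Step 1: Since Nd >> ni, n ≈ Nd = 3.47e+17 cm^-3
Step 2: p = ni^2 / n = (1.5e10)^2 / 3.47e+17
Step 3: p = 2.25e20 / 3.47e+17 = 6.48e+02 cm^-3

6.48e+02


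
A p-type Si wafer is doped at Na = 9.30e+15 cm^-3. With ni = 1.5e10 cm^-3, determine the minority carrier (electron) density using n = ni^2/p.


Step 1: Majority hole concentration p ≈ Na = 9.30e+15 cm^-3
Step 2: n = ni^2 / Na = (1.5e10)^2 / 9.30e+15
Step 3: n = 2.42e+04 cm^-3

2.42e+04


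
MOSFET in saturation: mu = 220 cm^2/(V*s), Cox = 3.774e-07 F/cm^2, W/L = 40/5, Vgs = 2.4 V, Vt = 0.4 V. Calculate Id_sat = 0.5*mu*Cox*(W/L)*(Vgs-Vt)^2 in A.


Step 1: Overdrive voltage Vov = Vgs - Vt = 2.4 - 0.4 = 2.0 V
Step 2: W/L = 40/5 = 8
Step 3: Id = 0.5 * 220 * 3.774e-07 * 8 * 2.0^2
Step 4: Id = 1.33e-03 A

1.33e-03


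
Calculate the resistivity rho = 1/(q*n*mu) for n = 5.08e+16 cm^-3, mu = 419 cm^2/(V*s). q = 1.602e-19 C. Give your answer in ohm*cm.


Step 1: sigma = q * n * mu = 1.602e-19 * 5.08e+16 * 419 = 3.40989e+00 S/cm
Step 2: rho = 1 / sigma = 1 / 3.40989e+00 = 0.2933 ohm*cm

0.2933


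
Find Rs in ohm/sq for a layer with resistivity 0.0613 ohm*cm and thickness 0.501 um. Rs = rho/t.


Step 1: Convert thickness to cm: t = 0.501 um = 5.0100e-05 cm
Step 2: Rs = rho / t = 0.0613 / 5.0100e-05
Step 3: Rs = 1223.6 ohm/sq

1223.6


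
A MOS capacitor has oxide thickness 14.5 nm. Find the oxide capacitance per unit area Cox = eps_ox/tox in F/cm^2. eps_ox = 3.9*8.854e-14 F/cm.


Step 1: eps_ox = 3.9 * 8.854e-14 = 3.45306e-13 F/cm
Step 2: tox in cm = 14.5 nm * 1e-7 = 1.4500e-06 cm
Step 3: Cox = 3.45306e-13 / 1.4500e-06 = 2.38e-07 F/cm^2

2.38e-07


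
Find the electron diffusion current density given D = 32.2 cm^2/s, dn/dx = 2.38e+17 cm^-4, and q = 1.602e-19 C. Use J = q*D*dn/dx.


Step 1: J = q * D * (dn/dx)
Step 2: J = 1.602e-19 * 32.2 * 2.38e+17
Step 3: J = 1.23e+00 A/cm^2

1.23e+00


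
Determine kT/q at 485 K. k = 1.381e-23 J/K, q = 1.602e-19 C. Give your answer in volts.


Step 1: kT = 1.381e-23 * 485 = 6.69785e-21 J
Step 2: Vt = kT/q = 6.69785e-21 / 1.602e-19
Step 3: Vt = 0.04181 V

0.04181


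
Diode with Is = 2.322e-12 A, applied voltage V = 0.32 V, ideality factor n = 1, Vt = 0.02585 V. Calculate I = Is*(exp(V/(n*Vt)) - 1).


Step 1: V/(n*Vt) = 0.32/(1*0.02585) = 12.3791
Step 2: exp(12.3791) = 2.3778e+05
Step 3: I = 2.322e-12 * (2.3778e+05 - 1) = 5.52e-07 A

5.52e-07


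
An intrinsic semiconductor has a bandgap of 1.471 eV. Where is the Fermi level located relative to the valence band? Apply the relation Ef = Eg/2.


Step 1: For an intrinsic semiconductor, the Fermi level sits at midgap.
Step 2: Ef = Eg / 2 = 1.471 / 2 = 0.7355 eV

0.7355


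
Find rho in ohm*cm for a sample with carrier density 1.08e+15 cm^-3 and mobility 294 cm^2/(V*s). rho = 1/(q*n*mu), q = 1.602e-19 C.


Step 1: sigma = q * n * mu = 1.602e-19 * 1.08e+15 * 294 = 5.08667e-02 S/cm
Step 2: rho = 1 / sigma = 1 / 5.08667e-02 = 19.66 ohm*cm

19.66


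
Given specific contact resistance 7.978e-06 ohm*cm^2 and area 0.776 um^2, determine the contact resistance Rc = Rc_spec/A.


Step 1: Convert area to cm^2: 0.776 um^2 = 7.7600e-09 cm^2
Step 2: Rc = Rc_spec / A = 7.978e-06 / 7.7600e-09
Step 3: Rc = 1.03e+03 ohms

1.03e+03


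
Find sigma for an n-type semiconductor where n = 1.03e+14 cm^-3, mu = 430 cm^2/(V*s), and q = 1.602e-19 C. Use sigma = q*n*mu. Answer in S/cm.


Step 1: sigma = q * n * mu
Step 2: sigma = 1.602e-19 * 1.03e+14 * 430
Step 3: sigma = 7.095e-03 S/cm

7.095e-03


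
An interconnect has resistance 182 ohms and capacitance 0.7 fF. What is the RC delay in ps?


Step 1: tau = R * C
Step 2: tau = 182 * 0.7 fF = 182 * 7.0e-16 F
Step 3: tau = 1.274e-13 s = 0.1274 ps

0.1274


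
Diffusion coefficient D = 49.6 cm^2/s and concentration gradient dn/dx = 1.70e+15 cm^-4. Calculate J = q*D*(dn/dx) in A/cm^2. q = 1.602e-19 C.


Step 1: J = q * D * (dn/dx)
Step 2: J = 1.602e-19 * 49.6 * 1.70e+15
Step 3: J = 1.35e-02 A/cm^2

1.35e-02


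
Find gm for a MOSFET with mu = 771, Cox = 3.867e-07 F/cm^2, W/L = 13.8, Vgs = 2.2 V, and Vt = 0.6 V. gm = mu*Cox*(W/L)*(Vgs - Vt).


Step 1: Vov = Vgs - Vt = 2.2 - 0.6 = 1.6 V
Step 2: gm = mu * Cox * (W/L) * Vov
Step 3: gm = 771 * 3.867e-07 * 13.8 * 1.6 = 6.58e-03 S

6.58e-03


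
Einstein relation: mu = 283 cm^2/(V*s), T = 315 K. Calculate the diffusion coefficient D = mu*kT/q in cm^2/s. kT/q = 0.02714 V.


Step 1: D = mu * (kT/q)
Step 2: D = 283 * 0.02714
Step 3: D = 7.68 cm^2/s

7.68


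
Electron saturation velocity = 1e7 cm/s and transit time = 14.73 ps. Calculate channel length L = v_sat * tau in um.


Step 1: tau in seconds = 14.73 ps * 1e-12 = 1.4730e-11 s
Step 2: L = v_sat * tau = 1e7 * 1.4730e-11 = 1.4730e-04 cm
Step 3: L in um = 1.4730e-04 * 1e4 = 1.473 um

1.473


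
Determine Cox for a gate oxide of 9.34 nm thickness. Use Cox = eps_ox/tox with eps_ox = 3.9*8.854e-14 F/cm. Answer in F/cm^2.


Step 1: eps_ox = 3.9 * 8.854e-14 = 3.45306e-13 F/cm
Step 2: tox in cm = 9.34 nm * 1e-7 = 9.3400e-07 cm
Step 3: Cox = 3.45306e-13 / 9.3400e-07 = 3.70e-07 F/cm^2

3.70e-07


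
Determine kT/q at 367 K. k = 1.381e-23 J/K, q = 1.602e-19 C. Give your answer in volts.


Step 1: kT = 1.381e-23 * 367 = 5.06827e-21 J
Step 2: Vt = kT/q = 5.06827e-21 / 1.602e-19
Step 3: Vt = 0.03164 V

0.03164


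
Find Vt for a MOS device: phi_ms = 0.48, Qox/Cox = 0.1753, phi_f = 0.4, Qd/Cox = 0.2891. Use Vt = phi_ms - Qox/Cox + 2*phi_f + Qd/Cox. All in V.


Step 1: Vt = phi_ms - Qox/Cox + 2*phi_f + Qd/Cox
Step 2: Vt = 0.48 - 0.1753 + 2*0.4 + 0.2891
Step 3: Vt = 0.48 - 0.1753 + 0.8 + 0.2891
Step 4: Vt = 1.3938 V

1.3938


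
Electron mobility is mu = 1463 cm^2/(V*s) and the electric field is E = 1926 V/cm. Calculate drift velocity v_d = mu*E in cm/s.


Step 1: v_d = mu * E
Step 2: v_d = 1463 * 1926 = 2817738
Step 3: v_d = 2.82e+06 cm/s

2.82e+06


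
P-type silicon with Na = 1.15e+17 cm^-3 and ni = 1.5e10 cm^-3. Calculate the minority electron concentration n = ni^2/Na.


Step 1: Majority hole concentration p ≈ Na = 1.15e+17 cm^-3
Step 2: n = ni^2 / Na = (1.5e10)^2 / 1.15e+17
Step 3: n = 1.96e+03 cm^-3

1.96e+03


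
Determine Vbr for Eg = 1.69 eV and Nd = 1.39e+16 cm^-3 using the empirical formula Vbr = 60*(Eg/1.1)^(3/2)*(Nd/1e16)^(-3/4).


Step 1: Eg/1.1 = 1.69/1.1 = 1.536364
Step 2: (Eg/1.1)^1.5 = 1.536364^1.5 = 1.904326
Step 3: (Nd/1e16)^(-0.75) = (1.39)^(-0.75) = 0.781158
Step 4: Vbr = 60 * 1.904326 * 0.781158 = 89.3 V

89.3


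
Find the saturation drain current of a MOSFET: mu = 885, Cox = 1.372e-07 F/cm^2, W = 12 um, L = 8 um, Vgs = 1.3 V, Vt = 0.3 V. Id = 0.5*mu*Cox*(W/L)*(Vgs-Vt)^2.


Step 1: Overdrive voltage Vov = Vgs - Vt = 1.3 - 0.3 = 1.0 V
Step 2: W/L = 12/8 = 1.5
Step 3: Id = 0.5 * 885 * 1.372e-07 * 1.5 * 1.0^2
Step 4: Id = 9.11e-05 A

9.11e-05


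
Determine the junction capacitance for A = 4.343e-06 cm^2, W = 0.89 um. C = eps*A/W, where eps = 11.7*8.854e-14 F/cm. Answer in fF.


Step 1: eps_Si = 11.7 * 8.854e-14 = 1.035918e-12 F/cm
Step 2: W in cm = 0.89 * 1e-4 = 8.90e-05 cm
Step 3: C = 1.035918e-12 * 4.343e-06 / 8.90e-05 = 5.055047e-14 F
Step 4: C = 50.55 fF

50.55


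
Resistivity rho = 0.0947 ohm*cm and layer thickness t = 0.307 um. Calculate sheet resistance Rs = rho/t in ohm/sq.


Step 1: Convert thickness to cm: t = 0.307 um = 3.0700e-05 cm
Step 2: Rs = rho / t = 0.0947 / 3.0700e-05
Step 3: Rs = 3084.7 ohm/sq

3084.7


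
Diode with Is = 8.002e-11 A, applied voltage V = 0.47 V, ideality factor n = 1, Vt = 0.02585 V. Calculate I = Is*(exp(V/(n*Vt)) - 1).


Step 1: V/(n*Vt) = 0.47/(1*0.02585) = 18.1818
Step 2: exp(18.1818) = 7.8751e+07
Step 3: I = 8.002e-11 * (7.8751e+07 - 1) = 6.30e-03 A

6.30e-03


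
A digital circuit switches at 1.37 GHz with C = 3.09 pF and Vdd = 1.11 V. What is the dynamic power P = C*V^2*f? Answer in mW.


Step 1: V^2 = 1.11^2 = 1.2321 V^2
Step 2: P = C*V^2*f = 3.09e-12 F * 1.2321 * 1.37e9 Hz
Step 3: P = 5.21584893e-03 W
Step 4: P = 5.216 mW

5.216


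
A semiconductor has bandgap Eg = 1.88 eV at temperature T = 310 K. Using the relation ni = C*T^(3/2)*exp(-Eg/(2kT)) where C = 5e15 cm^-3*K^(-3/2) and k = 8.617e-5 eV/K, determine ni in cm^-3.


Step 1: Compute kT = 8.617e-5 * 310 = 0.0267127 eV
Step 2: Exponent = -Eg/(2kT) = -1.88/(2*0.0267127) = -35.18925
Step 3: T^(3/2) = 310^1.5 = 5458.11
Step 4: ni = 5e15 * 5458.11 * exp(-35.18925) = 1.42e+04 cm^-3

1.42e+04


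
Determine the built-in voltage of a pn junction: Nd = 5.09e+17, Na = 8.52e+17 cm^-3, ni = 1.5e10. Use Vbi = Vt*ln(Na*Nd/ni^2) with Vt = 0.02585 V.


Step 1: Compute Na*Nd/ni^2 = 8.52e+17 * 5.09e+17 / (1.5e10)^2 = 1.9274e+15
Step 2: ln(1.9274e+15) = 35.1949
Step 3: Vbi = 0.02585 * 35.1949 = 0.91 V

0.91


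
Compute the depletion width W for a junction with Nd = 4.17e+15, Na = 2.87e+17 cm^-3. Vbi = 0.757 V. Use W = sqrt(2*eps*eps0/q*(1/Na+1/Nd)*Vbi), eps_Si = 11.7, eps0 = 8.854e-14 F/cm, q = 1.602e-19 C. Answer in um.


Step 1: 1/Na + 1/Nd = 1/2.87e+17 + 1/4.17e+15 = 2.43292e-16
Step 2: 2*eps*eps0/q = 2*11.7*8.854e-14/1.602e-19 = 1.293281e+07
Step 3: W^2 = 1.293281e+07 * 2.43292e-16 * 0.757 = 2.38186e-09
Step 4: W = sqrt(2.38186e-09) = 4.880e-05 cm = 0.488 um

0.488


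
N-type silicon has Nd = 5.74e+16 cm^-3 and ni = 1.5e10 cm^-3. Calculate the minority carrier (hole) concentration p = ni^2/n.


Step 1: Since Nd >> ni, n ≈ Nd = 5.74e+16 cm^-3
Step 2: p = ni^2 / n = (1.5e10)^2 / 5.74e+16
Step 3: p = 2.25e20 / 5.74e+16 = 3.92e+03 cm^-3

3.92e+03


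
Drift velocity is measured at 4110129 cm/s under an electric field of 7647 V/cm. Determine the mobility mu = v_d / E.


Step 1: mu = v_d / E
Step 2: mu = 4110129 / 7647
Step 3: mu = 537.48 cm^2/(V*s)

537.48


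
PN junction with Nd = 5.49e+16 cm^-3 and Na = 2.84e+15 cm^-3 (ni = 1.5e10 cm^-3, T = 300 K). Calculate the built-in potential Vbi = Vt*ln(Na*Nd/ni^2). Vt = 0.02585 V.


Step 1: Compute Na*Nd/ni^2 = 2.84e+15 * 5.49e+16 / (1.5e10)^2 = 6.9296e+11
Step 2: ln(6.9296e+11) = 27.2642
Step 3: Vbi = 0.02585 * 27.2642 = 0.705 V

0.705


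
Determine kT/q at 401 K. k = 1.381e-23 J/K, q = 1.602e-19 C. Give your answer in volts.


Step 1: kT = 1.381e-23 * 401 = 5.53781e-21 J
Step 2: Vt = kT/q = 5.53781e-21 / 1.602e-19
Step 3: Vt = 0.03457 V

0.03457


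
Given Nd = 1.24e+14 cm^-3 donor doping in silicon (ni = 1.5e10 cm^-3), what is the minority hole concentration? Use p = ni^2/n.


Step 1: Since Nd >> ni, n ≈ Nd = 1.24e+14 cm^-3
Step 2: p = ni^2 / n = (1.5e10)^2 / 1.24e+14
Step 3: p = 2.25e20 / 1.24e+14 = 1.81e+06 cm^-3

1.81e+06


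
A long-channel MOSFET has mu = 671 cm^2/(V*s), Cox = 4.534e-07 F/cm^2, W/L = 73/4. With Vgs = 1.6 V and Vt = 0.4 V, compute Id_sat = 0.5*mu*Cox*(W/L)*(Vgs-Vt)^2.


Step 1: Overdrive voltage Vov = Vgs - Vt = 1.6 - 0.4 = 1.2 V
Step 2: W/L = 73/4 = 18.25
Step 3: Id = 0.5 * 671 * 4.534e-07 * 18.25 * 1.2^2
Step 4: Id = 4.00e-03 A

4.00e-03


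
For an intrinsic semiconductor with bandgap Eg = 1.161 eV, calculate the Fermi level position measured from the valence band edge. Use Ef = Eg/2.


Step 1: For an intrinsic semiconductor, the Fermi level sits at midgap.
Step 2: Ef = Eg / 2 = 1.161 / 2 = 0.5805 eV

0.5805


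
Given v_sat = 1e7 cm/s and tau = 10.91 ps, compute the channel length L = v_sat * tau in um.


Step 1: tau in seconds = 10.91 ps * 1e-12 = 1.0910e-11 s
Step 2: L = v_sat * tau = 1e7 * 1.0910e-11 = 1.0910e-04 cm
Step 3: L in um = 1.0910e-04 * 1e4 = 1.091 um

1.091


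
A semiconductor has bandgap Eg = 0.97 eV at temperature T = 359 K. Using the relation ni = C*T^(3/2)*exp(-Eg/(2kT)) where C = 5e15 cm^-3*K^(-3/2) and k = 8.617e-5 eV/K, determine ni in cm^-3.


Step 1: Compute kT = 8.617e-5 * 359 = 0.03093503 eV
Step 2: Exponent = -Eg/(2kT) = -0.97/(2*0.03093503) = -15.67802
Step 3: T^(3/2) = 359^1.5 = 6802.08
Step 4: ni = 5e15 * 6802.08 * exp(-15.67802) = 5.28e+12 cm^-3

5.28e+12


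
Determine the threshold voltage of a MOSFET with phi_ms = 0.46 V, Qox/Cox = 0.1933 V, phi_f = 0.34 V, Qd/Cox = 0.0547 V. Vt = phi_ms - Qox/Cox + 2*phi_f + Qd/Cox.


Step 1: Vt = phi_ms - Qox/Cox + 2*phi_f + Qd/Cox
Step 2: Vt = 0.46 - 0.1933 + 2*0.34 + 0.0547
Step 3: Vt = 0.46 - 0.1933 + 0.68 + 0.0547
Step 4: Vt = 1.0014 V

1.0014


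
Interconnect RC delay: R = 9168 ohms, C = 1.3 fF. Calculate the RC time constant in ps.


Step 1: tau = R * C
Step 2: tau = 9168 * 1.3 fF = 9168 * 1.3e-15 F
Step 3: tau = 1.19184e-11 s = 11.9184 ps

11.9184


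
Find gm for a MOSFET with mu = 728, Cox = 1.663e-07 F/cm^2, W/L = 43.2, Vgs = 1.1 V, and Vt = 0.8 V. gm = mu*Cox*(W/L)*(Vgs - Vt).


Step 1: Vov = Vgs - Vt = 1.1 - 0.8 = 0.3 V
Step 2: gm = mu * Cox * (W/L) * Vov
Step 3: gm = 728 * 1.663e-07 * 43.2 * 0.3 = 1.57e-03 S

1.57e-03


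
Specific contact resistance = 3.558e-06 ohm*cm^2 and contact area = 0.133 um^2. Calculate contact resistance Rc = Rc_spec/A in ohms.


Step 1: Convert area to cm^2: 0.133 um^2 = 1.3300e-09 cm^2
Step 2: Rc = Rc_spec / A = 3.558e-06 / 1.3300e-09
Step 3: Rc = 2.68e+03 ohms

2.68e+03


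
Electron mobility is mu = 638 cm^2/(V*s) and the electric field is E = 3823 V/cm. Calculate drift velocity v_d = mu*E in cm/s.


Step 1: v_d = mu * E
Step 2: v_d = 638 * 3823 = 2439074
Step 3: v_d = 2.44e+06 cm/s

2.44e+06


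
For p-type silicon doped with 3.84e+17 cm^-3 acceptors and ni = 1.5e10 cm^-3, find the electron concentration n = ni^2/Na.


Step 1: Majority hole concentration p ≈ Na = 3.84e+17 cm^-3
Step 2: n = ni^2 / Na = (1.5e10)^2 / 3.84e+17
Step 3: n = 5.86e+02 cm^-3

5.86e+02


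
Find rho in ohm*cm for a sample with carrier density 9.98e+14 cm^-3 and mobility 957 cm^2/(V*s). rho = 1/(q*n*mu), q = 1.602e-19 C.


Step 1: sigma = q * n * mu = 1.602e-19 * 9.98e+14 * 957 = 1.53005e-01 S/cm
Step 2: rho = 1 / sigma = 1 / 1.53005e-01 = 6.536 ohm*cm

6.536


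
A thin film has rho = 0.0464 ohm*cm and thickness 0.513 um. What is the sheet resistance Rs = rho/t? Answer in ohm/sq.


Step 1: Convert thickness to cm: t = 0.513 um = 5.1300e-05 cm
Step 2: Rs = rho / t = 0.0464 / 5.1300e-05
Step 3: Rs = 904.5 ohm/sq

904.5


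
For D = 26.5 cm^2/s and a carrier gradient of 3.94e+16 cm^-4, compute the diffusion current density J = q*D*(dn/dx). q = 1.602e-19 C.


Step 1: J = q * D * (dn/dx)
Step 2: J = 1.602e-19 * 26.5 * 3.94e+16
Step 3: J = 1.67e-01 A/cm^2

1.67e-01


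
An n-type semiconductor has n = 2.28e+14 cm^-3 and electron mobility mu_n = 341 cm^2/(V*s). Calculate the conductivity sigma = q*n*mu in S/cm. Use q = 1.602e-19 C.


Step 1: sigma = q * n * mu
Step 2: sigma = 1.602e-19 * 2.28e+14 * 341
Step 3: sigma = 1.246e-02 S/cm

1.246e-02


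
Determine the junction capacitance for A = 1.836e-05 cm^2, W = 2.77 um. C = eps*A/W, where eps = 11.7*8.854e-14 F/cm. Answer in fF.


Step 1: eps_Si = 11.7 * 8.854e-14 = 1.035918e-12 F/cm
Step 2: W in cm = 2.77 * 1e-4 = 2.77e-04 cm
Step 3: C = 1.035918e-12 * 1.836e-05 / 2.77e-04 = 6.866229e-14 F
Step 4: C = 68.66 fF

68.66


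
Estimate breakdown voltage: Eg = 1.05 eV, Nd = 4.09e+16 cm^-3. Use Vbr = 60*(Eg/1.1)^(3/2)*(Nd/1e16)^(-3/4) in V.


Step 1: Eg/1.1 = 1.05/1.1 = 0.954545
Step 2: (Eg/1.1)^1.5 = 0.954545^1.5 = 0.932598
Step 3: (Nd/1e16)^(-0.75) = (4.09)^(-0.75) = 0.347702
Step 4: Vbr = 60 * 0.932598 * 0.347702 = 19.5 V

19.5


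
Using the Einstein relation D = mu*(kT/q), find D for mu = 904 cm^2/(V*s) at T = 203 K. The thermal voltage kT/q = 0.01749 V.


Step 1: D = mu * (kT/q)
Step 2: D = 904 * 0.01749
Step 3: D = 15.81 cm^2/s

15.81


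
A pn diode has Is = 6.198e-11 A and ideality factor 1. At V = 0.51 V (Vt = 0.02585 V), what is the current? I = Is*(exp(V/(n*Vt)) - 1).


Step 1: V/(n*Vt) = 0.51/(1*0.02585) = 19.7292
Step 2: exp(19.7292) = 3.7007e+08
Step 3: I = 6.198e-11 * (3.7007e+08 - 1) = 2.29e-02 A

2.29e-02


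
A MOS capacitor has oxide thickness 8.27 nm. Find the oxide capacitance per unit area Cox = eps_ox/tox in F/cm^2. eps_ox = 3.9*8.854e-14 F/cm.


Step 1: eps_ox = 3.9 * 8.854e-14 = 3.45306e-13 F/cm
Step 2: tox in cm = 8.27 nm * 1e-7 = 8.2700e-07 cm
Step 3: Cox = 3.45306e-13 / 8.2700e-07 = 4.18e-07 F/cm^2

4.18e-07


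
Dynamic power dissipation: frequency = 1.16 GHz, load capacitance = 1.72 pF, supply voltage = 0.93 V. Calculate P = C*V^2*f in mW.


Step 1: V^2 = 0.93^2 = 0.8649 V^2
Step 2: P = C*V^2*f = 1.72e-12 F * 0.8649 * 1.16e9 Hz
Step 3: P = 1.72564848e-03 W
Step 4: P = 1.726 mW

1.726


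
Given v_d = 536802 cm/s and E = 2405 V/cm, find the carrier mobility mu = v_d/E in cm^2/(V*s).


Step 1: mu = v_d / E
Step 2: mu = 536802 / 2405
Step 3: mu = 223.2 cm^2/(V*s)

223.2


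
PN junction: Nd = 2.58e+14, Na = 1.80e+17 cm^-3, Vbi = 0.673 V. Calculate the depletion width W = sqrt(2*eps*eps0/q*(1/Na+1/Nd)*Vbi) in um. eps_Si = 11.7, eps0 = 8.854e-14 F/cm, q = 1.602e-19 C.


Step 1: 1/Na + 1/Nd = 1/1.80e+17 + 1/2.58e+14 = 3.88152e-15
Step 2: 2*eps*eps0/q = 2*11.7*8.854e-14/1.602e-19 = 1.293281e+07
Step 3: W^2 = 1.293281e+07 * 3.88152e-15 * 0.673 = 3.37839e-08
Step 4: W = sqrt(3.37839e-08) = 1.838e-04 cm = 1.838 um

1.838


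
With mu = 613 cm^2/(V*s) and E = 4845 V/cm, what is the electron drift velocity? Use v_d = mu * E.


Step 1: v_d = mu * E
Step 2: v_d = 613 * 4845 = 2969985
Step 3: v_d = 2.97e+06 cm/s

2.97e+06


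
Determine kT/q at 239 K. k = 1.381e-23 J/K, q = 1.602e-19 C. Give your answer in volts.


Step 1: kT = 1.381e-23 * 239 = 3.30059e-21 J
Step 2: Vt = kT/q = 3.30059e-21 / 1.602e-19
Step 3: Vt = 0.0206 V

0.0206


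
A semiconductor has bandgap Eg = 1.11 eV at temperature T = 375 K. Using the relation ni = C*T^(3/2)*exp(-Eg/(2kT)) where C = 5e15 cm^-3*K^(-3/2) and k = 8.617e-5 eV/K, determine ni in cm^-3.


Step 1: Compute kT = 8.617e-5 * 375 = 0.03231375 eV
Step 2: Exponent = -Eg/(2kT) = -1.11/(2*0.03231375) = -17.17535
Step 3: T^(3/2) = 375^1.5 = 7261.84
Step 4: ni = 5e15 * 7261.84 * exp(-17.17535) = 1.26e+12 cm^-3

1.26e+12


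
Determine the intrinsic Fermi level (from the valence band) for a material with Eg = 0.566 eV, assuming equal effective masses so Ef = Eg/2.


Step 1: For an intrinsic semiconductor, the Fermi level sits at midgap.
Step 2: Ef = Eg / 2 = 0.566 / 2 = 0.283 eV

0.283


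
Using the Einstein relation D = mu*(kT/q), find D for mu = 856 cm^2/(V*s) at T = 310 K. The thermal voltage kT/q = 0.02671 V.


Step 1: D = mu * (kT/q)
Step 2: D = 856 * 0.02671
Step 3: D = 22.86 cm^2/s

22.86


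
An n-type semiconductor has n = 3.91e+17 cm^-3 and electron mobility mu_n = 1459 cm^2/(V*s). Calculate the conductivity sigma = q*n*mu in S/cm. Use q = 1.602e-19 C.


Step 1: sigma = q * n * mu
Step 2: sigma = 1.602e-19 * 3.91e+17 * 1459
Step 3: sigma = 9.139e+01 S/cm

9.139e+01


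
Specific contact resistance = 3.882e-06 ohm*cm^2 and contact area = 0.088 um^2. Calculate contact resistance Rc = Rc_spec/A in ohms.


Step 1: Convert area to cm^2: 0.088 um^2 = 8.8000e-10 cm^2
Step 2: Rc = Rc_spec / A = 3.882e-06 / 8.8000e-10
Step 3: Rc = 4.41e+03 ohms

4.41e+03


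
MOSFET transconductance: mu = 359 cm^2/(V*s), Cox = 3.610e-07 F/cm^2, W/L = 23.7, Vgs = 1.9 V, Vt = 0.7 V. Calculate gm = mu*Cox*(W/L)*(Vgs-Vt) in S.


Step 1: Vov = Vgs - Vt = 1.9 - 0.7 = 1.2 V
Step 2: gm = mu * Cox * (W/L) * Vov
Step 3: gm = 359 * 3.610e-07 * 23.7 * 1.2 = 3.69e-03 S

3.69e-03


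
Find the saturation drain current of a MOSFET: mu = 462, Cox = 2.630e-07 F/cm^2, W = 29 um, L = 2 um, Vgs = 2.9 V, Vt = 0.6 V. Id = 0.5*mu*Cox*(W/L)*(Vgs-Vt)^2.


Step 1: Overdrive voltage Vov = Vgs - Vt = 2.9 - 0.6 = 2.3 V
Step 2: W/L = 29/2 = 14.5
Step 3: Id = 0.5 * 462 * 2.630e-07 * 14.5 * 2.3^2
Step 4: Id = 4.66e-03 A

4.66e-03


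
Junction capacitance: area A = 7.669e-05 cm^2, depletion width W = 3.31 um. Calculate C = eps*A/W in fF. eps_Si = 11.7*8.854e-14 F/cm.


Step 1: eps_Si = 11.7 * 8.854e-14 = 1.035918e-12 F/cm
Step 2: W in cm = 3.31 * 1e-4 = 3.31e-04 cm
Step 3: C = 1.035918e-12 * 7.669e-05 / 3.31e-04 = 2.400138e-13 F
Step 4: C = 240.01 fF

240.01


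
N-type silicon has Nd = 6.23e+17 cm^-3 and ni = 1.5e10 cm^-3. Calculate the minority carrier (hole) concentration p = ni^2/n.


Step 1: Since Nd >> ni, n ≈ Nd = 6.23e+17 cm^-3
Step 2: p = ni^2 / n = (1.5e10)^2 / 6.23e+17
Step 3: p = 2.25e20 / 6.23e+17 = 3.61e+02 cm^-3

3.61e+02


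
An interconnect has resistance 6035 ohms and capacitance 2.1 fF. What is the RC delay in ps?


Step 1: tau = R * C
Step 2: tau = 6035 * 2.1 fF = 6035 * 2.1e-15 F
Step 3: tau = 1.26735e-11 s = 12.6735 ps

12.6735


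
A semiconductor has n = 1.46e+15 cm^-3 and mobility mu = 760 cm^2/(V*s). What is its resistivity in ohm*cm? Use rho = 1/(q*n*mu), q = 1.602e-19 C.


Step 1: sigma = q * n * mu = 1.602e-19 * 1.46e+15 * 760 = 1.77758e-01 S/cm
Step 2: rho = 1 / sigma = 1 / 1.77758e-01 = 5.626 ohm*cm

5.626


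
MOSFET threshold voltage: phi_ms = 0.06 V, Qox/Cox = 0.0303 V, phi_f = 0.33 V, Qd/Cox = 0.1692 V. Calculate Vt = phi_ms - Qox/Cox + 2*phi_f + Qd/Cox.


Step 1: Vt = phi_ms - Qox/Cox + 2*phi_f + Qd/Cox
Step 2: Vt = 0.06 - 0.0303 + 2*0.33 + 0.1692
Step 3: Vt = 0.06 - 0.0303 + 0.66 + 0.1692
Step 4: Vt = 0.8589 V

0.8589


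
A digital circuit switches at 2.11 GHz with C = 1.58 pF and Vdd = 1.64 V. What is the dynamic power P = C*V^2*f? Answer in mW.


Step 1: V^2 = 1.64^2 = 2.6896 V^2
Step 2: P = C*V^2*f = 1.58e-12 F * 2.6896 * 2.11e9 Hz
Step 3: P = 8.96658848e-03 W
Step 4: P = 8.967 mW

8.967


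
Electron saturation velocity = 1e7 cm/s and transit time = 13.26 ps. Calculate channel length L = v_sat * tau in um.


Step 1: tau in seconds = 13.26 ps * 1e-12 = 1.3260e-11 s
Step 2: L = v_sat * tau = 1e7 * 1.3260e-11 = 1.3260e-04 cm
Step 3: L in um = 1.3260e-04 * 1e4 = 1.326 um

1.326


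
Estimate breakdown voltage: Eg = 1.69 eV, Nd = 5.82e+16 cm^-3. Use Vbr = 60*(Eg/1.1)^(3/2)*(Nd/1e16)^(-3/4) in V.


Step 1: Eg/1.1 = 1.69/1.1 = 1.536364
Step 2: (Eg/1.1)^1.5 = 1.536364^1.5 = 1.904326
Step 3: (Nd/1e16)^(-0.75) = (5.82)^(-0.75) = 0.266875
Step 4: Vbr = 60 * 1.904326 * 0.266875 = 30.5 V

30.5


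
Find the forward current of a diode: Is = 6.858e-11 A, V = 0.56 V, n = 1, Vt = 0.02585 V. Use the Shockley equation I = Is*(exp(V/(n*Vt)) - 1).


Step 1: V/(n*Vt) = 0.56/(1*0.02585) = 21.6634
Step 2: exp(21.6634) = 2.5603e+09
Step 3: I = 6.858e-11 * (2.5603e+09 - 1) = 1.76e-01 A

1.76e-01


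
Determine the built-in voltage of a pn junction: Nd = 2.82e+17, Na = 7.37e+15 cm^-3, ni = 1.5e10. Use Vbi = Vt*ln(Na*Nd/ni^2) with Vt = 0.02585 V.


Step 1: Compute Na*Nd/ni^2 = 7.37e+15 * 2.82e+17 / (1.5e10)^2 = 9.2371e+12
Step 2: ln(9.2371e+12) = 29.8542
Step 3: Vbi = 0.02585 * 29.8542 = 0.772 V

0.772


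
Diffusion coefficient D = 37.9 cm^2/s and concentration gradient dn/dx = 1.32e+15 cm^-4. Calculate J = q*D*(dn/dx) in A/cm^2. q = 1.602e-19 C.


Step 1: J = q * D * (dn/dx)
Step 2: J = 1.602e-19 * 37.9 * 1.32e+15
Step 3: J = 8.01e-03 A/cm^2

8.01e-03


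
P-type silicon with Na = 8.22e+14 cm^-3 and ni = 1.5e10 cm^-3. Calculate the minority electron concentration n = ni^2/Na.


Step 1: Majority hole concentration p ≈ Na = 8.22e+14 cm^-3
Step 2: n = ni^2 / Na = (1.5e10)^2 / 8.22e+14
Step 3: n = 2.74e+05 cm^-3

2.74e+05


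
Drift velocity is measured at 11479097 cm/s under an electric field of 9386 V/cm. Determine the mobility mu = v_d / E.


Step 1: mu = v_d / E
Step 2: mu = 11479097 / 9386
Step 3: mu = 1223.0 cm^2/(V*s)

1223.0


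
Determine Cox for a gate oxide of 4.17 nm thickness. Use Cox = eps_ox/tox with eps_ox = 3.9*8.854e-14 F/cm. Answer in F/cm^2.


Step 1: eps_ox = 3.9 * 8.854e-14 = 3.45306e-13 F/cm
Step 2: tox in cm = 4.17 nm * 1e-7 = 4.1700e-07 cm
Step 3: Cox = 3.45306e-13 / 4.1700e-07 = 8.28e-07 F/cm^2

8.28e-07


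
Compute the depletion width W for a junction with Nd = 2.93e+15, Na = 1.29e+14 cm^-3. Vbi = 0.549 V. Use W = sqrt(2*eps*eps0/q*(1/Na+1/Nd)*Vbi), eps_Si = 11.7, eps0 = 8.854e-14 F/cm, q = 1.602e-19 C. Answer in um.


Step 1: 1/Na + 1/Nd = 1/1.29e+14 + 1/2.93e+15 = 8.09323e-15
Step 2: 2*eps*eps0/q = 2*11.7*8.854e-14/1.602e-19 = 1.293281e+07
Step 3: W^2 = 1.293281e+07 * 8.09323e-15 * 0.549 = 5.74628e-08
Step 4: W = sqrt(5.74628e-08) = 2.397e-04 cm = 2.397 um

2.397


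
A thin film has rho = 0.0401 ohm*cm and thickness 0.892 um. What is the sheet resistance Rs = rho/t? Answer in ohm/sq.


Step 1: Convert thickness to cm: t = 0.892 um = 8.9200e-05 cm
Step 2: Rs = rho / t = 0.0401 / 8.9200e-05
Step 3: Rs = 449.6 ohm/sq

449.6


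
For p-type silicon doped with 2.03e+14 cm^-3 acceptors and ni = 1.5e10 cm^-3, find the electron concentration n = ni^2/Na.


Step 1: Majority hole concentration p ≈ Na = 2.03e+14 cm^-3
Step 2: n = ni^2 / Na = (1.5e10)^2 / 2.03e+14
Step 3: n = 1.11e+06 cm^-3

1.11e+06


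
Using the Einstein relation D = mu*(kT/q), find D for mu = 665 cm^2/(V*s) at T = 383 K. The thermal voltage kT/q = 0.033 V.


Step 1: D = mu * (kT/q)
Step 2: D = 665 * 0.033
Step 3: D = 21.95 cm^2/s

21.95


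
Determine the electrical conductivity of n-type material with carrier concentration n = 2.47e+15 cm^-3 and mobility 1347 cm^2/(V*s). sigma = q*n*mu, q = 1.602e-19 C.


Step 1: sigma = q * n * mu
Step 2: sigma = 1.602e-19 * 2.47e+15 * 1347
Step 3: sigma = 5.330e-01 S/cm

5.330e-01


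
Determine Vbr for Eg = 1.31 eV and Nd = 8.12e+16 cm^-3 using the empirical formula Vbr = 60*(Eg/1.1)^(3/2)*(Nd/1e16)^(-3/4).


Step 1: Eg/1.1 = 1.31/1.1 = 1.190909
Step 2: (Eg/1.1)^1.5 = 1.190909^1.5 = 1.299624
Step 3: (Nd/1e16)^(-0.75) = (8.12)^(-0.75) = 0.207890
Step 4: Vbr = 60 * 1.299624 * 0.207890 = 16.2 V

16.2


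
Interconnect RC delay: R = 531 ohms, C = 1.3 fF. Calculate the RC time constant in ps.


Step 1: tau = R * C
Step 2: tau = 531 * 1.3 fF = 531 * 1.3e-15 F
Step 3: tau = 6.903e-13 s = 0.6903 ps

0.6903


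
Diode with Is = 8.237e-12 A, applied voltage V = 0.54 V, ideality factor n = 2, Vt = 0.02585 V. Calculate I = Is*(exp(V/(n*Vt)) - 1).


Step 1: V/(n*Vt) = 0.54/(2*0.02585) = 10.4449
Step 2: exp(10.4449) = 3.4369e+04
Step 3: I = 8.237e-12 * (3.4369e+04 - 1) = 2.83e-07 A

2.83e-07


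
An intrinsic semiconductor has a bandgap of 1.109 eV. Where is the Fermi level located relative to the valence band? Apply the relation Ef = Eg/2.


Step 1: For an intrinsic semiconductor, the Fermi level sits at midgap.
Step 2: Ef = Eg / 2 = 1.109 / 2 = 0.5545 eV

0.5545


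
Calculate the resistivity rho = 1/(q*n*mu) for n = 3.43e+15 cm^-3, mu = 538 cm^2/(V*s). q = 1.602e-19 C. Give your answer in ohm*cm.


Step 1: sigma = q * n * mu = 1.602e-19 * 3.43e+15 * 538 = 2.95623e-01 S/cm
Step 2: rho = 1 / sigma = 1 / 2.95623e-01 = 3.383 ohm*cm

3.383


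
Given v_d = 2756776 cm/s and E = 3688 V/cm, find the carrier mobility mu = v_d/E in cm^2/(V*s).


Step 1: mu = v_d / E
Step 2: mu = 2756776 / 3688
Step 3: mu = 747.5 cm^2/(V*s)

747.5


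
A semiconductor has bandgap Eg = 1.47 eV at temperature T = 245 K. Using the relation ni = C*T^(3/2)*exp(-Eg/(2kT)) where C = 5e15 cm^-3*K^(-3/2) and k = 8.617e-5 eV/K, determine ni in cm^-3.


Step 1: Compute kT = 8.617e-5 * 245 = 0.02111165 eV
Step 2: Exponent = -Eg/(2kT) = -1.47/(2*0.02111165) = -34.81490
Step 3: T^(3/2) = 245^1.5 = 3834.86
Step 4: ni = 5e15 * 3834.86 * exp(-34.81490) = 1.45e+04 cm^-3

1.45e+04


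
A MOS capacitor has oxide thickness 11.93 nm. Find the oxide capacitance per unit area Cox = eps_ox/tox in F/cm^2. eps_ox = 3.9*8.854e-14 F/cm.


Step 1: eps_ox = 3.9 * 8.854e-14 = 3.45306e-13 F/cm
Step 2: tox in cm = 11.93 nm * 1e-7 = 1.1930e-06 cm
Step 3: Cox = 3.45306e-13 / 1.1930e-06 = 2.89e-07 F/cm^2

2.89e-07


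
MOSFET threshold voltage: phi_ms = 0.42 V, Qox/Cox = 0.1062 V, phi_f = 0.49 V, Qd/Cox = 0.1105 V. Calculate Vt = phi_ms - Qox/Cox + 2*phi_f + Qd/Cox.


Step 1: Vt = phi_ms - Qox/Cox + 2*phi_f + Qd/Cox
Step 2: Vt = 0.42 - 0.1062 + 2*0.49 + 0.1105
Step 3: Vt = 0.42 - 0.1062 + 0.98 + 0.1105
Step 4: Vt = 1.4043 V

1.4043


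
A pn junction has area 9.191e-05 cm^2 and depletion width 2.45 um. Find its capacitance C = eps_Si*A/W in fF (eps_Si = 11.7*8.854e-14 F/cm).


Step 1: eps_Si = 11.7 * 8.854e-14 = 1.035918e-12 F/cm
Step 2: W in cm = 2.45 * 1e-4 = 2.45e-04 cm
Step 3: C = 1.035918e-12 * 9.191e-05 / 2.45e-04 = 3.886172e-13 F
Step 4: C = 388.62 fF

388.62


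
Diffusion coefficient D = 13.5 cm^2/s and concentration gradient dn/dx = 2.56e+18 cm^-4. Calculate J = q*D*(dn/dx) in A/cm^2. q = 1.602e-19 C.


Step 1: J = q * D * (dn/dx)
Step 2: J = 1.602e-19 * 13.5 * 2.56e+18
Step 3: J = 5.54e+00 A/cm^2

5.54e+00


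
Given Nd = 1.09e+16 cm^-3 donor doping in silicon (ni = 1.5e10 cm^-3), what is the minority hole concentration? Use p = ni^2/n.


Step 1: Since Nd >> ni, n ≈ Nd = 1.09e+16 cm^-3
Step 2: p = ni^2 / n = (1.5e10)^2 / 1.09e+16
Step 3: p = 2.25e20 / 1.09e+16 = 2.06e+04 cm^-3

2.06e+04


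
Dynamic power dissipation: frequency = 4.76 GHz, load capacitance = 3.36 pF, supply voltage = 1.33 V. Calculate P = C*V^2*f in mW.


Step 1: V^2 = 1.33^2 = 1.7689 V^2
Step 2: P = C*V^2*f = 3.36e-12 F * 1.7689 * 4.76e9 Hz
Step 3: P = 2.829107904e-02 W
Step 4: P = 28.291 mW

28.291


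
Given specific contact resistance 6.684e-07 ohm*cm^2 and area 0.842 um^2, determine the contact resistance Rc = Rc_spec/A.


Step 1: Convert area to cm^2: 0.842 um^2 = 8.4200e-09 cm^2
Step 2: Rc = Rc_spec / A = 6.684e-07 / 8.4200e-09
Step 3: Rc = 7.94e+01 ohms

7.94e+01


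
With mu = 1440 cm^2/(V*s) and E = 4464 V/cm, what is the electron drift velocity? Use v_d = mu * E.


Step 1: v_d = mu * E
Step 2: v_d = 1440 * 4464 = 6428160
Step 3: v_d = 6.43e+06 cm/s

6.43e+06


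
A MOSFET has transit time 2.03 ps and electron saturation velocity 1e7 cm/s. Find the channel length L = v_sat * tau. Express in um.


Step 1: tau in seconds = 2.03 ps * 1e-12 = 2.0300e-12 s
Step 2: L = v_sat * tau = 1e7 * 2.0300e-12 = 2.0300e-05 cm
Step 3: L in um = 2.0300e-05 * 1e4 = 0.203 um

0.203


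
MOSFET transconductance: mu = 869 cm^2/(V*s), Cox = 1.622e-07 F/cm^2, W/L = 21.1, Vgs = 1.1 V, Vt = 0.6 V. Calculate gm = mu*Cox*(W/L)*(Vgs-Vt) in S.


Step 1: Vov = Vgs - Vt = 1.1 - 0.6 = 0.5 V
Step 2: gm = mu * Cox * (W/L) * Vov
Step 3: gm = 869 * 1.622e-07 * 21.1 * 0.5 = 1.49e-03 S

1.49e-03


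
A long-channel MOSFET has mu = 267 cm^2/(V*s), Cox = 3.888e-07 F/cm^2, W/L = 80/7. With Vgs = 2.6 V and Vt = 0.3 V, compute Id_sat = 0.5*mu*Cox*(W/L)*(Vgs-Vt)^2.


Step 1: Overdrive voltage Vov = Vgs - Vt = 2.6 - 0.3 = 2.3 V
Step 2: W/L = 80/7 = 11.4286
Step 3: Id = 0.5 * 267 * 3.888e-07 * 11.4286 * 2.3^2
Step 4: Id = 3.14e-03 A

3.14e-03


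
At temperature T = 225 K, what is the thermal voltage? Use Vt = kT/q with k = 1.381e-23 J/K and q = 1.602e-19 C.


Step 1: kT = 1.381e-23 * 225 = 3.10725e-21 J
Step 2: Vt = kT/q = 3.10725e-21 / 1.602e-19
Step 3: Vt = 0.0194 V

0.0194


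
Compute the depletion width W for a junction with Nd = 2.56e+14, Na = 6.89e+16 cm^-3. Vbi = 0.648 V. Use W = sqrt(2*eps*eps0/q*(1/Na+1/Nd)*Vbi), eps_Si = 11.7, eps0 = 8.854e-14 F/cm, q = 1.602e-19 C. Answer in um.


Step 1: 1/Na + 1/Nd = 1/6.89e+16 + 1/2.56e+14 = 3.92076e-15
Step 2: 2*eps*eps0/q = 2*11.7*8.854e-14/1.602e-19 = 1.293281e+07
Step 3: W^2 = 1.293281e+07 * 3.92076e-15 * 0.648 = 3.28578e-08
Step 4: W = sqrt(3.28578e-08) = 1.813e-04 cm = 1.813 um

1.813


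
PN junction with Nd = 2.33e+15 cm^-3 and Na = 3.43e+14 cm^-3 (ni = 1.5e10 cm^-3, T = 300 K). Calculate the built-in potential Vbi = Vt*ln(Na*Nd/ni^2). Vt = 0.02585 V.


Step 1: Compute Na*Nd/ni^2 = 3.43e+14 * 2.33e+15 / (1.5e10)^2 = 3.5520e+09
Step 2: ln(3.5520e+09) = 21.9908
Step 3: Vbi = 0.02585 * 21.9908 = 0.568 V

0.568


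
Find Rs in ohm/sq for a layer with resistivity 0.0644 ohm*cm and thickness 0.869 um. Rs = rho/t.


Step 1: Convert thickness to cm: t = 0.869 um = 8.6900e-05 cm
Step 2: Rs = rho / t = 0.0644 / 8.6900e-05
Step 3: Rs = 741.1 ohm/sq

741.1


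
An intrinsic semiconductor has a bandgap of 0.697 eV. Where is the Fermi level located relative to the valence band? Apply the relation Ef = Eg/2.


Step 1: For an intrinsic semiconductor, the Fermi level sits at midgap.
Step 2: Ef = Eg / 2 = 0.697 / 2 = 0.3485 eV

0.3485


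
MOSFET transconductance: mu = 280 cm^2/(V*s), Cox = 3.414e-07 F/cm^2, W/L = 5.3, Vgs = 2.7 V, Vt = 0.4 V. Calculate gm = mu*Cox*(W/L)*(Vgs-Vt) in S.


Step 1: Vov = Vgs - Vt = 2.7 - 0.4 = 2.3 V
Step 2: gm = mu * Cox * (W/L) * Vov
Step 3: gm = 280 * 3.414e-07 * 5.3 * 2.3 = 1.17e-03 S

1.17e-03


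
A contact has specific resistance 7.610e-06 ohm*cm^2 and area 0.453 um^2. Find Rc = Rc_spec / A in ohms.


Step 1: Convert area to cm^2: 0.453 um^2 = 4.5300e-09 cm^2
Step 2: Rc = Rc_spec / A = 7.610e-06 / 4.5300e-09
Step 3: Rc = 1.68e+03 ohms

1.68e+03


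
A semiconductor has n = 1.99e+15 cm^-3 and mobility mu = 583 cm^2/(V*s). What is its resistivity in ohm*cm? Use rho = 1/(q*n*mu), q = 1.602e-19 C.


Step 1: sigma = q * n * mu = 1.602e-19 * 1.99e+15 * 583 = 1.85859e-01 S/cm
Step 2: rho = 1 / sigma = 1 / 1.85859e-01 = 5.38 ohm*cm

5.38


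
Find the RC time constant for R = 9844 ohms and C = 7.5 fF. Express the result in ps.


Step 1: tau = R * C
Step 2: tau = 9844 * 7.5 fF = 9844 * 7.5e-15 F
Step 3: tau = 7.383e-11 s = 73.83 ps

73.83


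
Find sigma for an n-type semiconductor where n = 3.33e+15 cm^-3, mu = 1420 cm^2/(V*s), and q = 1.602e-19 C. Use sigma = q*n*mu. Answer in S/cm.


Step 1: sigma = q * n * mu
Step 2: sigma = 1.602e-19 * 3.33e+15 * 1420
Step 3: sigma = 7.575e-01 S/cm

7.575e-01


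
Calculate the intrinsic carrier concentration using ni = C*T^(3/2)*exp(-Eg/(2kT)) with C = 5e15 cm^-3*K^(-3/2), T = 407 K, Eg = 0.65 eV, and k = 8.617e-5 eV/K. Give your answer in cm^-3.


Step 1: Compute kT = 8.617e-5 * 407 = 0.03507119 eV
Step 2: Exponent = -Eg/(2kT) = -0.65/(2*0.03507119) = -9.26687
Step 3: T^(3/2) = 407^1.5 = 8210.92
Step 4: ni = 5e15 * 8210.92 * exp(-9.26687) = 3.88e+15 cm^-3

3.88e+15


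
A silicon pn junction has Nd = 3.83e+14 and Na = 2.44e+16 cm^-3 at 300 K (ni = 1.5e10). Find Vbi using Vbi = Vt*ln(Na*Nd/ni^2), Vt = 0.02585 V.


Step 1: Compute Na*Nd/ni^2 = 2.44e+16 * 3.83e+14 / (1.5e10)^2 = 4.1534e+10
Step 2: ln(4.1534e+10) = 24.4498
Step 3: Vbi = 0.02585 * 24.4498 = 0.632 V

0.632


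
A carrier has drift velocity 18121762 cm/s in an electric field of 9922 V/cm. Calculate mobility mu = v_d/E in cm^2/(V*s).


Step 1: mu = v_d / E
Step 2: mu = 18121762 / 9922
Step 3: mu = 1826.42 cm^2/(V*s)

1826.42


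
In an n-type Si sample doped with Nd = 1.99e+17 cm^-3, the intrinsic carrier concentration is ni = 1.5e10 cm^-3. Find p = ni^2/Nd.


Step 1: Since Nd >> ni, n ≈ Nd = 1.99e+17 cm^-3
Step 2: p = ni^2 / n = (1.5e10)^2 / 1.99e+17
Step 3: p = 2.25e20 / 1.99e+17 = 1.13e+03 cm^-3

1.13e+03


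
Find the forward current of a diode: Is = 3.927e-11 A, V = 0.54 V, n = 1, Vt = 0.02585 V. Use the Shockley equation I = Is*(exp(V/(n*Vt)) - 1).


Step 1: V/(n*Vt) = 0.54/(1*0.02585) = 20.8897
Step 2: exp(20.8897) = 1.1811e+09
Step 3: I = 3.927e-11 * (1.1811e+09 - 1) = 4.64e-02 A

4.64e-02


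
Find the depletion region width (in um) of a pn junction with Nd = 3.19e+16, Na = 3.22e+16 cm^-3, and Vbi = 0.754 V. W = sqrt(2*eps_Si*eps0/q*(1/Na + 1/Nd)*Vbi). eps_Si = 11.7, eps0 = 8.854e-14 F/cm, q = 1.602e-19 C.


Step 1: 1/Na + 1/Nd = 1/3.22e+16 + 1/3.19e+16 = 6.24039e-17
Step 2: 2*eps*eps0/q = 2*11.7*8.854e-14/1.602e-19 = 1.293281e+07
Step 3: W^2 = 1.293281e+07 * 6.24039e-17 * 0.754 = 6.08522e-10
Step 4: W = sqrt(6.08522e-10) = 2.467e-05 cm = 0.2467 um

0.2467


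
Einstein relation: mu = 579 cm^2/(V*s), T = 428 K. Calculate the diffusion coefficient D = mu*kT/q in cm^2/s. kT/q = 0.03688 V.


Step 1: D = mu * (kT/q)
Step 2: D = 579 * 0.03688
Step 3: D = 21.35 cm^2/s

21.35


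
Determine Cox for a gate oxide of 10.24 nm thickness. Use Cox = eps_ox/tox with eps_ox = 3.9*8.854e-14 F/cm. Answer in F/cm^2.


Step 1: eps_ox = 3.9 * 8.854e-14 = 3.45306e-13 F/cm
Step 2: tox in cm = 10.24 nm * 1e-7 = 1.0240e-06 cm
Step 3: Cox = 3.45306e-13 / 1.0240e-06 = 3.37e-07 F/cm^2

3.37e-07


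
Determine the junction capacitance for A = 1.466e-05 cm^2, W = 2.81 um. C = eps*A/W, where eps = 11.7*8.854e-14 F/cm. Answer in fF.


Step 1: eps_Si = 11.7 * 8.854e-14 = 1.035918e-12 F/cm
Step 2: W in cm = 2.81 * 1e-4 = 2.81e-04 cm
Step 3: C = 1.035918e-12 * 1.466e-05 / 2.81e-04 = 5.404469e-14 F
Step 4: C = 54.04 fF

54.04


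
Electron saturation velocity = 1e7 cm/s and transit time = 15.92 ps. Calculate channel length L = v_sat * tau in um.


Step 1: tau in seconds = 15.92 ps * 1e-12 = 1.5920e-11 s
Step 2: L = v_sat * tau = 1e7 * 1.5920e-11 = 1.5920e-04 cm
Step 3: L in um = 1.5920e-04 * 1e4 = 1.592 um

1.592


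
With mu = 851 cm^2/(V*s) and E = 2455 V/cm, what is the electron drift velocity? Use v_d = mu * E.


Step 1: v_d = mu * E
Step 2: v_d = 851 * 2455 = 2089205
Step 3: v_d = 2.09e+06 cm/s

2.09e+06


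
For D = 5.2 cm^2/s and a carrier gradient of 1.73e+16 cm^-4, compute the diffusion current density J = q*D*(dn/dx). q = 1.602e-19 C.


Step 1: J = q * D * (dn/dx)
Step 2: J = 1.602e-19 * 5.2 * 1.73e+16
Step 3: J = 1.44e-02 A/cm^2

1.44e-02


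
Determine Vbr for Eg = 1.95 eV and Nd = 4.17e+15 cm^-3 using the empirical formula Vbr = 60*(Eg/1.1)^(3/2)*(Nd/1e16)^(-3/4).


Step 1: Eg/1.1 = 1.95/1.1 = 1.772727
Step 2: (Eg/1.1)^1.5 = 1.772727^1.5 = 2.360276
Step 3: (Nd/1e16)^(-0.75) = (0.417)^(-0.75) = 1.927072
Step 4: Vbr = 60 * 2.360276 * 1.927072 = 272.9 V

272.9


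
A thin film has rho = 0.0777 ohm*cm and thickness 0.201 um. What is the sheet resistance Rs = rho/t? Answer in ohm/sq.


Step 1: Convert thickness to cm: t = 0.201 um = 2.0100e-05 cm
Step 2: Rs = rho / t = 0.0777 / 2.0100e-05
Step 3: Rs = 3865.7 ohm/sq

3865.7


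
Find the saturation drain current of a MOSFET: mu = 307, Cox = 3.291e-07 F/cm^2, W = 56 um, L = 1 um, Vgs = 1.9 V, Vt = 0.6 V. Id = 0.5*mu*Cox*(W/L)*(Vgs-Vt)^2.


Step 1: Overdrive voltage Vov = Vgs - Vt = 1.9 - 0.6 = 1.3 V
Step 2: W/L = 56/1 = 56
Step 3: Id = 0.5 * 307 * 3.291e-07 * 56 * 1.3^2
Step 4: Id = 4.78e-03 A

4.78e-03


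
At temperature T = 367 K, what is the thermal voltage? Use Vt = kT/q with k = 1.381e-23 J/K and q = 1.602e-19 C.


Step 1: kT = 1.381e-23 * 367 = 5.06827e-21 J
Step 2: Vt = kT/q = 5.06827e-21 / 1.602e-19
Step 3: Vt = 0.03164 V

0.03164
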